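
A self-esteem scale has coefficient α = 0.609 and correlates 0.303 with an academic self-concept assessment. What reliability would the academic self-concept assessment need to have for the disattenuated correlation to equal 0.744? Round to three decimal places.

r_true = r_obs / √(r_xx · r_yy) ⇒ 0.744 = 0.303 / √(0.609 · r_yy).
√(0.609 · r_yy) = 0.303 / 0.744 = 0.4073; 0.609 · r_yy = 0.1659; r_yy = 0.1659 / 0.609 ≈ 0.272.

0.272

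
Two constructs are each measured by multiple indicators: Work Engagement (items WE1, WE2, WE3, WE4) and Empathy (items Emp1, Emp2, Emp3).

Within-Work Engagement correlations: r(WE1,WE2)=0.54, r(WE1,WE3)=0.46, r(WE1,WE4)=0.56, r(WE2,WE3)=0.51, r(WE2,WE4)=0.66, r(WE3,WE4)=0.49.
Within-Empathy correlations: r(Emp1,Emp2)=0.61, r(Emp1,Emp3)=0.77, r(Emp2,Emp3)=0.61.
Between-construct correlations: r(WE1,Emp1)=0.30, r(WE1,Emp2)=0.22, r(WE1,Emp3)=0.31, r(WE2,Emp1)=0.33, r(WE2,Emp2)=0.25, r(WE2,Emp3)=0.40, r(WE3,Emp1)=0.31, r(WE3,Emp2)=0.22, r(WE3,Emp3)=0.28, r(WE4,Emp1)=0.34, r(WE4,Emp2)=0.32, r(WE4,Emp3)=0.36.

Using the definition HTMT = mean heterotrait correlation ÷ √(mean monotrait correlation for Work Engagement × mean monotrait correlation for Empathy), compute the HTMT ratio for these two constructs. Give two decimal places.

Mean heterotrait r = 3.64/12 = 0.3033.
Mean within-WE = 3.22/6 = 0.5367; mean within-Emp = 1.99/3 = 0.6633.
Geometric mean = √(0.5367 × 0.6633) = 0.5967.
HTMT = 0.3033 / 0.5967 = 0.51.

0.51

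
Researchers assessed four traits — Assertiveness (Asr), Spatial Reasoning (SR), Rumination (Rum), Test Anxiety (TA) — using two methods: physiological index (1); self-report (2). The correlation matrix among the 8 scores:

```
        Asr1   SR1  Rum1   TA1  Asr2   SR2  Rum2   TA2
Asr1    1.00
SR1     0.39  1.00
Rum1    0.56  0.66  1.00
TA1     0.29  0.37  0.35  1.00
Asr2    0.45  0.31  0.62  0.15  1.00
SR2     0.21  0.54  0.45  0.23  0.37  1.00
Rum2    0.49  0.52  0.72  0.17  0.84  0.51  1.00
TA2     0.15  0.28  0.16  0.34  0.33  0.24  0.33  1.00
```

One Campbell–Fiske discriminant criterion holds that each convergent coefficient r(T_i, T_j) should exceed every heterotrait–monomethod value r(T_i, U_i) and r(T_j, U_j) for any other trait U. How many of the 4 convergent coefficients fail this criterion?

4

Checking each validity diagonal entry against its comparison values:
Asr (methods 1·2): 0.45 vs {0.39, 0.37, 0.56, 0.84, 0.29, 0.33} → fail.
SR (methods 1·2): 0.54 vs {0.39, 0.37, 0.66, 0.51, 0.37, 0.24} → fail.
Rum (methods 1·2): 0.72 vs {0.56, 0.84, 0.66, 0.51, 0.35, 0.33} → fail.
TA (methods 1·2): 0.34 vs {0.29, 0.33, 0.37, 0.24, 0.35, 0.33} → fail.
4 of 4 fail.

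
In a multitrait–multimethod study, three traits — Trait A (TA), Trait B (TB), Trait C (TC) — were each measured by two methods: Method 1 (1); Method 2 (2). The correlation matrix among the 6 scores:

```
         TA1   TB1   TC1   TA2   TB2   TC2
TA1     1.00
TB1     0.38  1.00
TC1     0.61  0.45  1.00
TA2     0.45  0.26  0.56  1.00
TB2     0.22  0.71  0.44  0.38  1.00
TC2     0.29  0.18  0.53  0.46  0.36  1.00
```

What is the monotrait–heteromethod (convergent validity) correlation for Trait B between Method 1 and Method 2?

0.71

Same trait (TB), different methods: r(TB1, TB2) = 0.71.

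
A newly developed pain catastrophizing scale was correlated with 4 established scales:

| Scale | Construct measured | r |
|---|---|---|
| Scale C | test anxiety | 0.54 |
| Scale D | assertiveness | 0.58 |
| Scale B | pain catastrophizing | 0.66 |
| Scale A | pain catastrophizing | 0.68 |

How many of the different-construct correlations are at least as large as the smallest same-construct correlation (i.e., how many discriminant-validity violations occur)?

Convergent (same construct = pain catastrophizing): Scale B, Scale A.
Smallest convergent = 0.66. Discriminant values: 0.54, 0.58; count ≥ 0.66 → 0.

0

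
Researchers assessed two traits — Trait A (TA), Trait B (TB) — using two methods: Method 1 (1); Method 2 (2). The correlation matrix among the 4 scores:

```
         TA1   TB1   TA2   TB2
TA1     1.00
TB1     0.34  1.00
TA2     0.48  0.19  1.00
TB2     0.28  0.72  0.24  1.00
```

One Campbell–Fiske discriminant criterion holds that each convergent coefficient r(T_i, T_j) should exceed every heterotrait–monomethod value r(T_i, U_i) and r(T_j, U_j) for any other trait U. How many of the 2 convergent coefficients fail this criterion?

0

Convergent coefficients and their comparison sets:
TA (methods 1·2): 0.48 vs {0.34, 0.24} → pass.
TB (methods 1·2): 0.72 vs {0.34, 0.24} → pass.
0 of 2 fail.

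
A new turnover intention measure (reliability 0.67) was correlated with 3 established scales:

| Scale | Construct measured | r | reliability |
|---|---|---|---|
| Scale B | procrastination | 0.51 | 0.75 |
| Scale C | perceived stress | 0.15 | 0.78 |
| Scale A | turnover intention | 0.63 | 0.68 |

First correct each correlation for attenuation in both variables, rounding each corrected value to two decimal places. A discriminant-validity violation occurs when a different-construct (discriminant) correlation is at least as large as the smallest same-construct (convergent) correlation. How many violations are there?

Disattenuated r (r / √(r_scale · r_new)):
  Scale B (disc): 0.51 / √(0.75·0.67) = 0.72
  Scale C (disc): 0.15 / √(0.78·0.67) = 0.21
  Scale A (conv): 0.63 / √(0.68·0.67) = 0.93
Smallest convergent = 0.93. Discriminant values: 0.72, 0.21; count ≥ 0.93 → 0.

0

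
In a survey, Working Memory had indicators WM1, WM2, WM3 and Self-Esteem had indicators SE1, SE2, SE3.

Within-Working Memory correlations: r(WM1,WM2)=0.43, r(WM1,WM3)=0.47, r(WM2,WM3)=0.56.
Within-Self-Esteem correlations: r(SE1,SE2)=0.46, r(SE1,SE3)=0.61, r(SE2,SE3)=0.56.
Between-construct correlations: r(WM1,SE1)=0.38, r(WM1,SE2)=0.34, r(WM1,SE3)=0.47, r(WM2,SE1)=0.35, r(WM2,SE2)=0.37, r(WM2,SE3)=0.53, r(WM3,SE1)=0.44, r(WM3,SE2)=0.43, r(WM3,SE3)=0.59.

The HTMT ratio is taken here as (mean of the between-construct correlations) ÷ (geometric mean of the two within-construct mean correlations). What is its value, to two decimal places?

Mean heterotrait r = 3.90/9 = 0.4333.
Mean within-WM = 1.46/3 = 0.4867; mean within-SE = 1.63/3 = 0.5433.
Geometric mean = √(0.4867 × 0.5433) = 0.5142.
HTMT = 0.4333 / 0.5142 = 0.84.

0.84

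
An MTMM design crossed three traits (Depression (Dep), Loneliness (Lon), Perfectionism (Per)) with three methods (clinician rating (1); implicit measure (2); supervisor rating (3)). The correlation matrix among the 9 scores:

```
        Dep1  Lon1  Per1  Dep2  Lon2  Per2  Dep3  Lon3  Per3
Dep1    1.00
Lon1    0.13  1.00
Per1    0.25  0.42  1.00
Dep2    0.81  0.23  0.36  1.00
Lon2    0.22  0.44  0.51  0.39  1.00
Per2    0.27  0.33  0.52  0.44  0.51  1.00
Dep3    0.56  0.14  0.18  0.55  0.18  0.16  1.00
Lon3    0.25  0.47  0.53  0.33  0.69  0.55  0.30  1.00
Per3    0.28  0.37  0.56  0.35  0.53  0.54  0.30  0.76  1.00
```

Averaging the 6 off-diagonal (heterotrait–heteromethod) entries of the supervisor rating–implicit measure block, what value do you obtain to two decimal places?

0.35

HTHM values (method 3 × method 2): 0.18, 0.16, 0.33, 0.55, 0.35, 0.53; mean = 2.10/6 = 0.35.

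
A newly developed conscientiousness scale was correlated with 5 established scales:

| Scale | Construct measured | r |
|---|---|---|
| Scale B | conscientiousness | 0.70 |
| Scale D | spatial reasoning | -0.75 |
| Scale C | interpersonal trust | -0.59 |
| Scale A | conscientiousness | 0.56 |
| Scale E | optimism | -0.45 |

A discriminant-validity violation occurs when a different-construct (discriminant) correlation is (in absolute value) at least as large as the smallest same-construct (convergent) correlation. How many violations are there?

Convergent (same construct = conscientiousness): Scale B, Scale A.
Smallest convergent = 0.56. Discriminant |r|: 0.75, 0.59, 0.45; count ≥ 0.56 → 2.

2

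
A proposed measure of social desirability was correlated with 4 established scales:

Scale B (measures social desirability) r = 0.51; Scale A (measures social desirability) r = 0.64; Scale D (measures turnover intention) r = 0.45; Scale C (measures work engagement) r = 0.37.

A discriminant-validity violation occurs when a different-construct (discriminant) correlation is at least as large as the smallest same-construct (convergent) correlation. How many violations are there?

0

Convergent (same construct = social desirability): Scale B, Scale A.
Smallest convergent = 0.51. Discriminant values: 0.45, 0.37; count ≥ 0.51 → 0.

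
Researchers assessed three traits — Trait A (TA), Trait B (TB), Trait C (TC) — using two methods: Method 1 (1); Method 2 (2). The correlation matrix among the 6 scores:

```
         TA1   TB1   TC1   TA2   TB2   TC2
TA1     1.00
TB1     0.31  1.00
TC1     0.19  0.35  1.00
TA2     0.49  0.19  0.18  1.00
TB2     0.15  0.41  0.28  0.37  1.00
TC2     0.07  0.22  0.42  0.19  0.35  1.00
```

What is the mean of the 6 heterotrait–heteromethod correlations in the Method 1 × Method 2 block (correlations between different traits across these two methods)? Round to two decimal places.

HTHM values (method 1 × method 2): 0.15, 0.07, 0.19, 0.22, 0.18, 0.28; mean = 1.09/6 = 0.18.

0.18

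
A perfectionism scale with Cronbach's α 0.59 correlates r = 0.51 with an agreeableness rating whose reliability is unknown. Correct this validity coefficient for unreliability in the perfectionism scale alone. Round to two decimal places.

0.66

Single correction: r_c = r_obs / √r_xx = 0.51 / √0.59 = 0.51 / 0.7681 ≈ 0.66.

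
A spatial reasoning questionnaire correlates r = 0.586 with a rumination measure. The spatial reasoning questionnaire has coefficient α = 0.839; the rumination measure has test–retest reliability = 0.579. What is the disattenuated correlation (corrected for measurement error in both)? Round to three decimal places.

0.841

r_true = r_obs / √(r_xx · r_yy) = 0.586 / √(0.839 × 0.579) = 0.586 / √0.485781 = 0.586 / 0.6970 ≈ 0.841.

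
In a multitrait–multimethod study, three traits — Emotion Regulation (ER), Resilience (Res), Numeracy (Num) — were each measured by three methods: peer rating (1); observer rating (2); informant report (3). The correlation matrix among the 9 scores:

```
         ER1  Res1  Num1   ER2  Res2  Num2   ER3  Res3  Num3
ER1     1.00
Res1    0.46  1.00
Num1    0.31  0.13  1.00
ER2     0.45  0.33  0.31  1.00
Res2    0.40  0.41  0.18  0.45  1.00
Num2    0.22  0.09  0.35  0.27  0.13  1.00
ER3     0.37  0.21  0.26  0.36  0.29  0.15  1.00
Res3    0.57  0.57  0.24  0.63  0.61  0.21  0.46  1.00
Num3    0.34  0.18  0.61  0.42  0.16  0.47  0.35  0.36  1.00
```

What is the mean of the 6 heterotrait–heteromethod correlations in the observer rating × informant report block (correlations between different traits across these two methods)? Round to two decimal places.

HTHM values (method 2 × method 3): 0.63, 0.42, 0.29, 0.16, 0.15, 0.21; mean = 1.86/6 = 0.31.

0.31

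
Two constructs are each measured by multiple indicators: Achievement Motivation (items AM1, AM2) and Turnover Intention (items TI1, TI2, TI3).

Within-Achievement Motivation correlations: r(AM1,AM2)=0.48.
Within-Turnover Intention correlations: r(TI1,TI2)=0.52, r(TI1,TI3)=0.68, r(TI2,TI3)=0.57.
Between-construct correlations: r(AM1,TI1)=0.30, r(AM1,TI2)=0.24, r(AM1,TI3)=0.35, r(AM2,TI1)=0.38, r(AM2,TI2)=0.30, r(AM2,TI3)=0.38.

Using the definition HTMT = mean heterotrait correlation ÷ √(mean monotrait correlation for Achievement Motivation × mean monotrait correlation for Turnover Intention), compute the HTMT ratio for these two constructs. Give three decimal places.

Mean between = 1.95/6 = 0.3250.
Mean within-AM = 0.48/1 = 0.4800; mean within-TI = 1.77/3 = 0.5900.
Geometric mean = √(0.4800 × 0.5900) = 0.5322.
HTMT = 0.3250 / 0.5322 = 0.611.

0.611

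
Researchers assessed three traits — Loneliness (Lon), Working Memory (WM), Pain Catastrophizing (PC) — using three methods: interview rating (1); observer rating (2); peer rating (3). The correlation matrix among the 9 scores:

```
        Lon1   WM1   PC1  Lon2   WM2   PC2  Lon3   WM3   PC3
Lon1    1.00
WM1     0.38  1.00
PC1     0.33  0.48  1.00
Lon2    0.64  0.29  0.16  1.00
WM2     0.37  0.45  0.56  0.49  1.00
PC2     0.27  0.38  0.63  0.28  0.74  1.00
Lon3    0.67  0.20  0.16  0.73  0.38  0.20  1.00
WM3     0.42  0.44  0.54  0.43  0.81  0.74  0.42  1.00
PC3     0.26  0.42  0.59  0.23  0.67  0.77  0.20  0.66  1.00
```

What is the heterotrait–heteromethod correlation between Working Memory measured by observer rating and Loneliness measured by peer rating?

0.38

Different traits and methods: r(WM2, Lon3) = 0.38.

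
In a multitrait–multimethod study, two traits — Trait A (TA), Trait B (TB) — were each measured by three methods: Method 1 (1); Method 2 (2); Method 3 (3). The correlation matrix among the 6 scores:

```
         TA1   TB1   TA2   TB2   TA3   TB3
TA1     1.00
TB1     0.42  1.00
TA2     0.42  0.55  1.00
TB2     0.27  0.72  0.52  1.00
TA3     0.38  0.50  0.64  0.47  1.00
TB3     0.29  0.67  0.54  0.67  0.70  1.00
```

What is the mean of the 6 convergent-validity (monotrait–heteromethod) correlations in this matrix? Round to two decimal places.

0.58

Convergent values: 0.42, 0.38, 0.64, 0.72, 0.67, 0.67; mean = 3.50/6 = 0.58.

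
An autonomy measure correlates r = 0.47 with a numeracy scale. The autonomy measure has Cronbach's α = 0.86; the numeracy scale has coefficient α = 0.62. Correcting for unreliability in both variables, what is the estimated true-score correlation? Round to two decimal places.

r_true = r_obs / √(r_xx · r_yy) = 0.47 / √(0.86 × 0.62) = 0.47 / √0.5332 = 0.47 / 0.7302 ≈ 0.64.

0.64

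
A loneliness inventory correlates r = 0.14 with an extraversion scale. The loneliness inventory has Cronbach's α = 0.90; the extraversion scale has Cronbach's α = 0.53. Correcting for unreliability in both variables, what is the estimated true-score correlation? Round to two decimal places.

0.20

r_true = r_obs / √(r_xx · r_yy) = 0.14 / √(0.90 × 0.53) = 0.14 / √0.4770 = 0.14 / 0.6907 ≈ 0.20.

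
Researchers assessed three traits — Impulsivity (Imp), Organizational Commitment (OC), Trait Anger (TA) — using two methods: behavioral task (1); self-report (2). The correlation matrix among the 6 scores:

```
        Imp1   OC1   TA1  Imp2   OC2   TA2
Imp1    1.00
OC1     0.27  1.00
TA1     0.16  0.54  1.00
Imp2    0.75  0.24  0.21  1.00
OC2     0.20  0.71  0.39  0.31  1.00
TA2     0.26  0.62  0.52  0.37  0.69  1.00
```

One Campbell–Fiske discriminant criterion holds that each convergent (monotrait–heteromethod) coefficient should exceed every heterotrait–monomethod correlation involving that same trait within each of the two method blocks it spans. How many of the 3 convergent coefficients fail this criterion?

Each convergent coefficient versus the relevant comparison correlations:
Imp (methods 1·2): 0.75 vs {0.27, 0.31, 0.16, 0.37} → pass.
OC (methods 1·2): 0.71 vs {0.27, 0.31, 0.54, 0.69} → pass.
TA (methods 1·2): 0.52 vs {0.16, 0.37, 0.54, 0.69} → fail.
1 of 3 fail.

1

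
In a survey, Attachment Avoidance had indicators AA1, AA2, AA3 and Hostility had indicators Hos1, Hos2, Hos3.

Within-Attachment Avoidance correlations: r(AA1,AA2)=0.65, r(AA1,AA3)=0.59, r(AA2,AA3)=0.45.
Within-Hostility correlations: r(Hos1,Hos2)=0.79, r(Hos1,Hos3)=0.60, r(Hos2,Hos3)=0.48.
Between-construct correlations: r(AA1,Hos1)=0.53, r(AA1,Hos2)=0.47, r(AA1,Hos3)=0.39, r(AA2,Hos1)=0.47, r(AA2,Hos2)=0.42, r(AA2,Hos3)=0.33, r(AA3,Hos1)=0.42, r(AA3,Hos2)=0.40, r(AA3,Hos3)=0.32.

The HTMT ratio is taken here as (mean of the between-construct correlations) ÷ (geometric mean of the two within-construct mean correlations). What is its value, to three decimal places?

0.703

Between-construct mean = 3.75/9 = 0.4167.
Mean within-AA = 1.69/3 = 0.5633; mean within-Hos = 1.87/3 = 0.6233.
Geometric mean = √(0.5633 × 0.6233) = 0.5925.
HTMT = 0.4167 / 0.5925 = 0.703.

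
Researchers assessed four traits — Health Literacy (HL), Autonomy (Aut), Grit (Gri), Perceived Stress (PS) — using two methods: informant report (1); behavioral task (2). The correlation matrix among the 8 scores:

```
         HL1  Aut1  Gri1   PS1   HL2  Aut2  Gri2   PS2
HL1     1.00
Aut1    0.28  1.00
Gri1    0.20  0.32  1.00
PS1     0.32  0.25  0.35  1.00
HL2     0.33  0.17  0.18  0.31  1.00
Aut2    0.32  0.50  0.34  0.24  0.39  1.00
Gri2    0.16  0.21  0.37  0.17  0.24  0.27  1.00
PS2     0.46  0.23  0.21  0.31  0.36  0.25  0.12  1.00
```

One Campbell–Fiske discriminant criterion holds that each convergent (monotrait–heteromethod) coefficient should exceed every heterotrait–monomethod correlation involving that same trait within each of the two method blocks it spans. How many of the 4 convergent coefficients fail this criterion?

Convergent coefficients and their comparison sets:
HL (methods 1·2): 0.33 vs {0.28, 0.39, 0.20, 0.24, 0.32, 0.36} → fail.
Aut (methods 1·2): 0.50 vs {0.28, 0.39, 0.32, 0.27, 0.25, 0.25} → pass.
Gri (methods 1·2): 0.37 vs {0.20, 0.24, 0.32, 0.27, 0.35, 0.12} → pass.
PS (methods 1·2): 0.31 vs {0.32, 0.36, 0.25, 0.25, 0.35, 0.12} → fail.
2 of 4 fail.

2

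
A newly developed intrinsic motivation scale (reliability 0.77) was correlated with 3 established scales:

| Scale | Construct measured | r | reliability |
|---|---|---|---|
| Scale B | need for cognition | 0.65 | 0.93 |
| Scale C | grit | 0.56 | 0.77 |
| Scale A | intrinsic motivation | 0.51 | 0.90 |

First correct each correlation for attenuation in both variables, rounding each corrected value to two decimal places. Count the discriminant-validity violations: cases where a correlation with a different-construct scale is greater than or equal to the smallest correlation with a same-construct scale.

Disattenuated r (r / √(r_scale · r_new)):
  Scale B (disc): 0.65 / √(0.93·0.77) = 0.77
  Scale C (disc): 0.56 / √(0.77·0.77) = 0.73
  Scale A (conv): 0.51 / √(0.90·0.77) = 0.61
Smallest convergent = 0.61. Discriminant values: 0.77, 0.73; count ≥ 0.61 → 2.

2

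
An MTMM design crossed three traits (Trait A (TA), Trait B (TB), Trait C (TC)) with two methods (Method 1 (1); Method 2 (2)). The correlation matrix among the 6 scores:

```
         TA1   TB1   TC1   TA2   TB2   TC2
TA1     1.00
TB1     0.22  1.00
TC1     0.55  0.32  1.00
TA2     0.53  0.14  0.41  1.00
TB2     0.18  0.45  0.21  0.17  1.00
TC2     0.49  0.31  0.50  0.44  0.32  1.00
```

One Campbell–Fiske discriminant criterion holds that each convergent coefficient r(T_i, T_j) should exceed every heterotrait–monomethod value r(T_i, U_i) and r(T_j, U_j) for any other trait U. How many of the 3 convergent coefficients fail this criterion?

2

Each convergent coefficient versus the relevant comparison correlations:
TA (methods 1·2): 0.53 vs {0.22, 0.17, 0.55, 0.44} → fail.
TB (methods 1·2): 0.45 vs {0.22, 0.17, 0.32, 0.32} → pass.
TC (methods 1·2): 0.50 vs {0.55, 0.44, 0.32, 0.32} → fail.
2 of 3 fail.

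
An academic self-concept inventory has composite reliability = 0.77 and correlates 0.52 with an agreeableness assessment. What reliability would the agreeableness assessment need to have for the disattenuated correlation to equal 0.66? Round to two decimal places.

r_true = r_obs / √(r_xx · r_yy) ⇒ 0.66 = 0.52 / √(0.77 · r_yy).
√(0.77 · r_yy) = 0.52 / 0.66 = 0.7879; 0.77 · r_yy = 0.6208; r_yy = 0.6208 / 0.77 ≈ 0.81.

0.81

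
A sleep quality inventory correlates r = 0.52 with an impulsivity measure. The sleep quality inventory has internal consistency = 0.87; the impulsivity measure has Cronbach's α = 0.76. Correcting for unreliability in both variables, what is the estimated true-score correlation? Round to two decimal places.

0.64

r_true = r_obs / √(r_xx · r_yy) = 0.52 / √(0.87 × 0.76) = 0.52 / √0.6612 = 0.52 / 0.8131 ≈ 0.64.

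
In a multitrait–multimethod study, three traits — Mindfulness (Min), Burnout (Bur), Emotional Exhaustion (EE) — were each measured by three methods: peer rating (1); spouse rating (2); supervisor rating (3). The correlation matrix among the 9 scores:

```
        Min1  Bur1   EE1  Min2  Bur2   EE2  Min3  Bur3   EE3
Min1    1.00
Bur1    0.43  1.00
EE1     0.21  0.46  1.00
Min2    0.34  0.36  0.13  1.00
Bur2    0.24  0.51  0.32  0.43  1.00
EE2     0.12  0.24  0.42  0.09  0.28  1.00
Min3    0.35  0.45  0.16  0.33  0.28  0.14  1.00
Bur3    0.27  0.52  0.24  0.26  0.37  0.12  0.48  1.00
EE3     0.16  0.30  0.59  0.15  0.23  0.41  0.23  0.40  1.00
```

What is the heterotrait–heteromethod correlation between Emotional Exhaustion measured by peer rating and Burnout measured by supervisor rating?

0.24

Different traits and methods: r(EE1, Bur3) = 0.24.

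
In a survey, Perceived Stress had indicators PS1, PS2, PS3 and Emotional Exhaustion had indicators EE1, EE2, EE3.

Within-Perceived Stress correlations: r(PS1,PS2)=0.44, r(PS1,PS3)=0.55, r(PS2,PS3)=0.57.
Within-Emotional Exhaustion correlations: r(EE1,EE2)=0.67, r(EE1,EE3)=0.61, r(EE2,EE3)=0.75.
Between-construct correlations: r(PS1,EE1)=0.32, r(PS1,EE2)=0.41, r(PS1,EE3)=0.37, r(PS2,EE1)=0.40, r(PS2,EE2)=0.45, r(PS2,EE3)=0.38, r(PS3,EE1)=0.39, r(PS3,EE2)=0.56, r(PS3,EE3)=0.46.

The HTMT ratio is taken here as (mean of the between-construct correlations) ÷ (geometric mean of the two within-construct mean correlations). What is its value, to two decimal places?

0.70

Mean between = 3.74/9 = 0.4156.
Mean within-PS = 1.56/3 = 0.5200; mean within-EE = 2.03/3 = 0.6767.
Geometric mean = √(0.5200 × 0.6767) = 0.5932.
HTMT = 0.4156 / 0.5932 = 0.70.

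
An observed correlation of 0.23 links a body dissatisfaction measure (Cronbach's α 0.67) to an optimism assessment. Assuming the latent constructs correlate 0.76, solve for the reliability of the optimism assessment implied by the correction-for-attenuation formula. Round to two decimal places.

r_true = r_obs / √(r_xx · r_yy) ⇒ 0.76 = 0.23 / √(0.67 · r_yy).
√(0.67 · r_yy) = 0.23 / 0.76 = 0.3026; 0.67 · r_yy = 0.0916; r_yy = 0.0916 / 0.67 ≈ 0.14.

0.14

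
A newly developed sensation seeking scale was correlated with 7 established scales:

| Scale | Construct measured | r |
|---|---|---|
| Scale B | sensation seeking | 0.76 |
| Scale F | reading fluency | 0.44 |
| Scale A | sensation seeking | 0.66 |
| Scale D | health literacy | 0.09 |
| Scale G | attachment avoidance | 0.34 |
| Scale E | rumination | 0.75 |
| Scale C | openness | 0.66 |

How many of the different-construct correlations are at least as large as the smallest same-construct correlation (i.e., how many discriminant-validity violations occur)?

2

Convergent (same construct = sensation seeking): Scale B, Scale A.
Smallest convergent = 0.66. Discriminant values: 0.44, 0.09, 0.34, 0.75, 0.66; count ≥ 0.66 → 2.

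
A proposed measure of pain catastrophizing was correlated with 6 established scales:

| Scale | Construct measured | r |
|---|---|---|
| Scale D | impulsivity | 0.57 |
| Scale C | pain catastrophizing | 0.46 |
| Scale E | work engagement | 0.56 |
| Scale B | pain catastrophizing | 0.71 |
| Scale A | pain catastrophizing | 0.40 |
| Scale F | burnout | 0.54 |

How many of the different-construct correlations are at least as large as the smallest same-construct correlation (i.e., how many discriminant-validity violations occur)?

Convergent (same construct = pain catastrophizing): Scale C, Scale B, Scale A.
Smallest convergent = 0.40. Discriminant values: 0.57, 0.56, 0.54; count ≥ 0.40 → 3.

3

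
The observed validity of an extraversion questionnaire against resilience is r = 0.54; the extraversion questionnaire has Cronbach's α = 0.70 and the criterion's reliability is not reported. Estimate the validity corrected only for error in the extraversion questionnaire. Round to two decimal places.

0.65

Single correction: r_c = r_obs / √r_xx = 0.54 / √0.70 = 0.54 / 0.8367 ≈ 0.65.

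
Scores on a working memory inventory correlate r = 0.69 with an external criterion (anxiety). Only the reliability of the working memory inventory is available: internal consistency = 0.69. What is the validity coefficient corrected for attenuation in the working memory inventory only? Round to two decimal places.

Single correction: r_c = r_obs / √r_xx = 0.69 / √0.69 = 0.69 / 0.8307 ≈ 0.83.

0.83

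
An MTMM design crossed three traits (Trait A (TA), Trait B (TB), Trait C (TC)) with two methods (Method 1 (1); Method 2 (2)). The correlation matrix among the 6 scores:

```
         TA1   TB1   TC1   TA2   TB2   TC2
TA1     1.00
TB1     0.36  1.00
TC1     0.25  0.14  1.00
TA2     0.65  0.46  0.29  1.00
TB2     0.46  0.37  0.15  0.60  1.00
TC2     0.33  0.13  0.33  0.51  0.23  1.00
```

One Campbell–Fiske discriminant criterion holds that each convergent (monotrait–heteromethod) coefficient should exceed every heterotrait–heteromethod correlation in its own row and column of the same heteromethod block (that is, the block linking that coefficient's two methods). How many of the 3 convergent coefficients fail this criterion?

2

Checking each validity diagonal entry against its comparison values:
TA (methods 1·2): 0.65 vs {0.46, 0.46, 0.33, 0.29} → pass.
TB (methods 1·2): 0.37 vs {0.46, 0.46, 0.13, 0.15} → fail.
TC (methods 1·2): 0.33 vs {0.29, 0.33, 0.15, 0.13} → fail.
2 of 3 fail.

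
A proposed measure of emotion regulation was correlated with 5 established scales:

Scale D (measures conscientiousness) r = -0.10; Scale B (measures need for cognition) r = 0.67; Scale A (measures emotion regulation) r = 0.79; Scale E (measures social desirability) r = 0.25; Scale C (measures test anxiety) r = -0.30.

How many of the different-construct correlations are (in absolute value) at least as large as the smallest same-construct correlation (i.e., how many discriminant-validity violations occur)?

0

Convergent (same construct = emotion regulation): Scale A.
Smallest convergent = 0.79. Discriminant |r|: 0.10, 0.67, 0.25, 0.30; count ≥ 0.79 → 0.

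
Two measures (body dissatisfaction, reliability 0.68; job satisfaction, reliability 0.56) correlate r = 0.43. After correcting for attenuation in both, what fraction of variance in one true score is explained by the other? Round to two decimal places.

Disattenuated r = 0.43 / √(0.68 × 0.56) = 0.43 / 0.6171 = 0.6968.
Shared true-score variance = 0.6968² = 0.4855 ≈ 0.49.

0.49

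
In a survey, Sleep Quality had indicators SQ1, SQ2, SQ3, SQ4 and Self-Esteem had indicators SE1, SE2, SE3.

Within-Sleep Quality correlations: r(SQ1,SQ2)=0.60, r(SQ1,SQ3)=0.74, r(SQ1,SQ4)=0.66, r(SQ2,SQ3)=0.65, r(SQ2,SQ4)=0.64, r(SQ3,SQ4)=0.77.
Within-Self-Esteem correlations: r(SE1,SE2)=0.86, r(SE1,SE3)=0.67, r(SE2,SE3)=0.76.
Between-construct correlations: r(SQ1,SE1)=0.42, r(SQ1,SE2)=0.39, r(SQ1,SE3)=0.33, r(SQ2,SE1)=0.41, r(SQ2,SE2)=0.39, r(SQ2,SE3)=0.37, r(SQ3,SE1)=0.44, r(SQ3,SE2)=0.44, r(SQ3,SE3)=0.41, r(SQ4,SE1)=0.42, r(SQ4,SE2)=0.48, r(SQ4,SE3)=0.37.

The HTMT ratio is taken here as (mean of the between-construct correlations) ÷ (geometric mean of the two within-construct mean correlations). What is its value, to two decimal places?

0.56

Mean heterotrait r = 4.87/12 = 0.4058.
Mean within-SQ = 4.06/6 = 0.6767; mean within-SE = 2.29/3 = 0.7633.
Geometric mean = √(0.6767 × 0.7633) = 0.7187.
HTMT = 0.4058 / 0.7187 = 0.56.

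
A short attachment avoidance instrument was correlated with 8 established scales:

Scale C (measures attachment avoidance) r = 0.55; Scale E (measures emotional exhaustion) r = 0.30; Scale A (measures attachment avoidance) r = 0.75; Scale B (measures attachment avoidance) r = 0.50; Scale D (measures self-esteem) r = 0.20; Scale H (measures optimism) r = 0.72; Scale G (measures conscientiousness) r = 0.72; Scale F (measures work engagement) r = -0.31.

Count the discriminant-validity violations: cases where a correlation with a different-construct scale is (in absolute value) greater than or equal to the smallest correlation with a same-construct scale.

2

Convergent (same construct = attachment avoidance): Scale C, Scale A, Scale B.
Smallest convergent = 0.50. Discriminant |r|: 0.30, 0.20, 0.72, 0.72, 0.31; count ≥ 0.50 → 2.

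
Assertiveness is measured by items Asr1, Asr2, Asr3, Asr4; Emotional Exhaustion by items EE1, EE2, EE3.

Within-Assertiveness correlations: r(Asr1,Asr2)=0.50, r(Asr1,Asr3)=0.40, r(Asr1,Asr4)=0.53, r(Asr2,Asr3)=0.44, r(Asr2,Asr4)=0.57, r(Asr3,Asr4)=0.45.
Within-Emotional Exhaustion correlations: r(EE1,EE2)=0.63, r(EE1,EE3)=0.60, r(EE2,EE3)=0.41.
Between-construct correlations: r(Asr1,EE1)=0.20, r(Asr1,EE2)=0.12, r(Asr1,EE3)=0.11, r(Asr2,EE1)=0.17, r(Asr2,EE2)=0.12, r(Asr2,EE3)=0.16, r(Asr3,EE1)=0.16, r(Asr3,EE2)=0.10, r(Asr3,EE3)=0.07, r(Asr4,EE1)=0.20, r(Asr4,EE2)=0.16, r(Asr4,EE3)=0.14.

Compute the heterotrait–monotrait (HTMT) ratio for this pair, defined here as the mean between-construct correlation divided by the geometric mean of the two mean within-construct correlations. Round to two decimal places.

0.28

Between-construct mean = 1.71/12 = 0.1425.
Mean within-Asr = 2.89/6 = 0.4817; mean within-EE = 1.64/3 = 0.5467.
Geometric mean = √(0.4817 × 0.5467) = 0.5132.
HTMT = 0.1425 / 0.5132 = 0.28.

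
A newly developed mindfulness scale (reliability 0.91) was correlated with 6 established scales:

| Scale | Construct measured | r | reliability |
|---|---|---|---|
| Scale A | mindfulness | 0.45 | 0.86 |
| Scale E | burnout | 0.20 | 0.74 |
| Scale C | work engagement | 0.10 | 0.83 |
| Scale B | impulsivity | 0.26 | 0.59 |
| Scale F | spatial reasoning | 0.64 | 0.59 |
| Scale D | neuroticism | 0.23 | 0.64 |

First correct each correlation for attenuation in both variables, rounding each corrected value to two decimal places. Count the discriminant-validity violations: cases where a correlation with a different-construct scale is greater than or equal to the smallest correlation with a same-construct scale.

Disattenuated r (r / √(r_scale · r_new)):
  Scale A (conv): 0.45 / √(0.86·0.91) = 0.51
  Scale E (disc): 0.20 / √(0.74·0.91) = 0.24
  Scale C (disc): 0.10 / √(0.83·0.91) = 0.12
  Scale B (disc): 0.26 / √(0.59·0.91) = 0.35
  Scale F (disc): 0.64 / √(0.59·0.91) = 0.87
  Scale D (disc): 0.23 / √(0.64·0.91) = 0.30
Smallest convergent = 0.51. Discriminant values: 0.24, 0.12, 0.35, 0.87, 0.30; count ≥ 0.51 → 1.

1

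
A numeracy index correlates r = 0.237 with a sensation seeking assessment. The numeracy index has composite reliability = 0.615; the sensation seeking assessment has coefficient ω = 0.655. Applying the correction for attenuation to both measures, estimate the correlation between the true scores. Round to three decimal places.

r_true = r_obs / √(r_xx · r_yy) = 0.237 / √(0.615 × 0.655) = 0.237 / √0.402825 = 0.237 / 0.6347 ≈ 0.373.

0.373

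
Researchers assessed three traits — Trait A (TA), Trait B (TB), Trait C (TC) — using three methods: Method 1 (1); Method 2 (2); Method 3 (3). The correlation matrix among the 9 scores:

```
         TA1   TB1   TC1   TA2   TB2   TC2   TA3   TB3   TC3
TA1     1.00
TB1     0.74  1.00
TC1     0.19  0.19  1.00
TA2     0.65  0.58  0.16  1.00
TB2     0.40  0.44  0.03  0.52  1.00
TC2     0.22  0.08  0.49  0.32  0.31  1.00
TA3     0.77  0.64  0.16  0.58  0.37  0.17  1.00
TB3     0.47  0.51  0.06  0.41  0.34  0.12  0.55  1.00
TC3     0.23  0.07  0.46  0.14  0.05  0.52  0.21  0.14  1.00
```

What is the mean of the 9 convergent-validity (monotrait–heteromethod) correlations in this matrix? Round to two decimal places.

0.53

Convergent values: 0.65, 0.77, 0.58, 0.44, 0.51, 0.34, 0.49, 0.46, 0.52; mean = 4.76/9 = 0.53.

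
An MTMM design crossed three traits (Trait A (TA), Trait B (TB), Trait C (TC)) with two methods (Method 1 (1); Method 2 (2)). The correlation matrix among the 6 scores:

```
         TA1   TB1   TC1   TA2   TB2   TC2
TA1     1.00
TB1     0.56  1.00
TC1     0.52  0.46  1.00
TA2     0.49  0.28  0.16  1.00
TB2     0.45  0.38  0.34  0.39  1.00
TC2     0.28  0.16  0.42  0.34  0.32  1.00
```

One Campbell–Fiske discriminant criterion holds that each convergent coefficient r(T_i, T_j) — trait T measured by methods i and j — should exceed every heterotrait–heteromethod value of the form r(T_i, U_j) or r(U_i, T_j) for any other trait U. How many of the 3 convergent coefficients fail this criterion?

1

Convergent coefficients and their comparison sets:
TA (methods 1·2): 0.49 vs {0.45, 0.28, 0.28, 0.16} → pass.
TB (methods 1·2): 0.38 vs {0.28, 0.45, 0.16, 0.34} → fail.
TC (methods 1·2): 0.42 vs {0.16, 0.28, 0.34, 0.16} → pass.
1 of 3 fail.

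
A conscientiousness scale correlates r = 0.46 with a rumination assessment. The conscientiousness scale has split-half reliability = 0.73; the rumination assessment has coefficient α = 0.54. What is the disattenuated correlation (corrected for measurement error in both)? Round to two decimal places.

0.73

r_true = r_obs / √(r_xx · r_yy) = 0.46 / √(0.73 × 0.54) = 0.46 / √0.3942 = 0.46 / 0.6279 ≈ 0.73.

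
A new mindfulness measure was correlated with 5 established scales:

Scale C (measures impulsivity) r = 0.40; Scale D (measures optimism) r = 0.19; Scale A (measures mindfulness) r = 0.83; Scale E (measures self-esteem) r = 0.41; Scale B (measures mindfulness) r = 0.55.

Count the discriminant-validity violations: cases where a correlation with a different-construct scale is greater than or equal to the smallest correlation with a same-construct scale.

Convergent (same construct = mindfulness): Scale A, Scale B.
Smallest convergent = 0.55. Discriminant values: 0.40, 0.19, 0.41; count ≥ 0.55 → 0.

0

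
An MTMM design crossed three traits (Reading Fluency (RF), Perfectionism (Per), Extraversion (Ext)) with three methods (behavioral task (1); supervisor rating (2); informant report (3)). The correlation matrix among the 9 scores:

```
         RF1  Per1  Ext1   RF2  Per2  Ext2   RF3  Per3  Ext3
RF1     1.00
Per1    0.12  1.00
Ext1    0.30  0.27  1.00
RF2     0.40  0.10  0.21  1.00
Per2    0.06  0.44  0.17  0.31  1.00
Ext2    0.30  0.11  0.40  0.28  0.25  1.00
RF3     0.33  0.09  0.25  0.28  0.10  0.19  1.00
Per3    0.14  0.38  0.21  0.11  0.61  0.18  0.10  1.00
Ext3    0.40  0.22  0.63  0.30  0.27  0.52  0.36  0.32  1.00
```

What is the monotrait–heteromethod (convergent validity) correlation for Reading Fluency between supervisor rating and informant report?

0.28

Same trait (RF), different methods: r(RF2, RF3) = 0.28.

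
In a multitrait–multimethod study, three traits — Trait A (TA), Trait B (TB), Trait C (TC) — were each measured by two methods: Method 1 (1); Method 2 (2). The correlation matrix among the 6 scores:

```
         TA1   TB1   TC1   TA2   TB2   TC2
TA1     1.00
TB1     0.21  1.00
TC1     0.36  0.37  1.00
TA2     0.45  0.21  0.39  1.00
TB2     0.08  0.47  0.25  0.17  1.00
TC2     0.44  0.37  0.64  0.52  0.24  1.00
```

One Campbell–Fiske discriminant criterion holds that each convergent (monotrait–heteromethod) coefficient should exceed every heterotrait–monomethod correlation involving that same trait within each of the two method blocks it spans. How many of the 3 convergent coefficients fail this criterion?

1

Each convergent coefficient versus the relevant comparison correlations:
TA (methods 1·2): 0.45 vs {0.21, 0.17, 0.36, 0.52} → fail.
TB (methods 1·2): 0.47 vs {0.21, 0.17, 0.37, 0.24} → pass.
TC (methods 1·2): 0.64 vs {0.36, 0.52, 0.37, 0.24} → pass.
1 of 3 fail.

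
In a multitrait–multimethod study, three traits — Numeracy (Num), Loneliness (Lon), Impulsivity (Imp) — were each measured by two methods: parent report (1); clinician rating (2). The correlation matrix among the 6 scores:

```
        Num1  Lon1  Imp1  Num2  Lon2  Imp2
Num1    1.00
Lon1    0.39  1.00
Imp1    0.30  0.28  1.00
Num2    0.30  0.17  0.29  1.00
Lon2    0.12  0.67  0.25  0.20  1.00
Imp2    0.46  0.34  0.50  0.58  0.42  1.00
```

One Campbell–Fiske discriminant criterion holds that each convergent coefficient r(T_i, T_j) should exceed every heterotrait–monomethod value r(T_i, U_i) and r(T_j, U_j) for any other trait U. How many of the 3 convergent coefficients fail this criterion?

2

Checking each validity diagonal entry against its comparison values:
Num (methods 1·2): 0.30 vs {0.39, 0.20, 0.30, 0.58} → fail.
Lon (methods 1·2): 0.67 vs {0.39, 0.20, 0.28, 0.42} → pass.
Imp (methods 1·2): 0.50 vs {0.30, 0.58, 0.28, 0.42} → fail.
2 of 3 fail.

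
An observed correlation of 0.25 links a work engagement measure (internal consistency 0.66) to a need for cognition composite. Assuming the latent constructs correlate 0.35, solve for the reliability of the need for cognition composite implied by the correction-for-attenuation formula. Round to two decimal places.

r_true = r_obs / √(r_xx · r_yy) ⇒ 0.35 = 0.25 / √(0.66 · r_yy).
√(0.66 · r_yy) = 0.25 / 0.35 = 0.7143; 0.66 · r_yy = 0.5102; r_yy = 0.5102 / 0.66 ≈ 0.77.

0.77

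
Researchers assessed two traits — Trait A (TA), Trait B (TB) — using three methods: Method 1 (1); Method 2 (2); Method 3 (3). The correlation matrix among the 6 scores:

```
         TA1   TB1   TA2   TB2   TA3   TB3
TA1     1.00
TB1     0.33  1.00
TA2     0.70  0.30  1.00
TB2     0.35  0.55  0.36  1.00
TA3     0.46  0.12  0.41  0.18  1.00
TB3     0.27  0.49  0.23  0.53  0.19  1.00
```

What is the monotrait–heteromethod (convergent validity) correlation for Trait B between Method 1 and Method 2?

Same trait (TB), different methods: r(TB1, TB2) = 0.55.

0.55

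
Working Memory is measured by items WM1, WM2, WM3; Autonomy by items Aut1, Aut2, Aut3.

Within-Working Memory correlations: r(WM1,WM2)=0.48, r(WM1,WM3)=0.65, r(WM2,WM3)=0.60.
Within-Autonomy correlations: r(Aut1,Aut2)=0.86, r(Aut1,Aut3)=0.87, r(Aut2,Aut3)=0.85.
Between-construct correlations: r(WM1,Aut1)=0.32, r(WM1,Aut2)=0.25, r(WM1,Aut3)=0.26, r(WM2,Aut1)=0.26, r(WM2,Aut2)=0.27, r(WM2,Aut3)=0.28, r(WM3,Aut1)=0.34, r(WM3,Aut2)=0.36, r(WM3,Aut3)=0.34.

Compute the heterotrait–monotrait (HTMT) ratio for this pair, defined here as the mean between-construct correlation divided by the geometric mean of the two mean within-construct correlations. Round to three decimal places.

0.423

Between-construct mean = 2.68/9 = 0.2978.
Mean within-WM = 1.73/3 = 0.5767; mean within-Aut = 2.58/3 = 0.8600.
Geometric mean = √(0.5767 × 0.8600) = 0.7042.
HTMT = 0.2978 / 0.7042 = 0.423.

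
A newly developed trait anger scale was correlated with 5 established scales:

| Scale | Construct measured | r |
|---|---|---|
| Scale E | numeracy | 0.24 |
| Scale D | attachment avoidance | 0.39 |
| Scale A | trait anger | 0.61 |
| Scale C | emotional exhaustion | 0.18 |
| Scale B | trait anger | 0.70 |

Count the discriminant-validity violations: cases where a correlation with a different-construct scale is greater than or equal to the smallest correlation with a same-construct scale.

0

Convergent (same construct = trait anger): Scale A, Scale B.
Smallest convergent = 0.61. Discriminant values: 0.24, 0.39, 0.18; count ≥ 0.61 → 0.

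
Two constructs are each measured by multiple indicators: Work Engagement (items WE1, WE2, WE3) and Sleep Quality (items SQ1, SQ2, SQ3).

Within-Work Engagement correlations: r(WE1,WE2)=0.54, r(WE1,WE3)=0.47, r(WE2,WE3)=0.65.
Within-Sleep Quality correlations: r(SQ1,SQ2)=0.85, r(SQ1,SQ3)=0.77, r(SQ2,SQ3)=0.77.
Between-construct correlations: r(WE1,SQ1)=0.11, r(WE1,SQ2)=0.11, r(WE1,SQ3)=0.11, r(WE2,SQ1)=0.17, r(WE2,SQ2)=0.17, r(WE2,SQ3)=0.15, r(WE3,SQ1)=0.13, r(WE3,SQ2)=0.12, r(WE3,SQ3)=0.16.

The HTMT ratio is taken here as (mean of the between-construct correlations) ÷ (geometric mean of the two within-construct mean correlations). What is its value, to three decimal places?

Mean heterotrait r = 1.23/9 = 0.1367.
Mean within-WE = 1.66/3 = 0.5533; mean within-SQ = 2.39/3 = 0.7967.
Geometric mean = √(0.5533 × 0.7967) = 0.6639.
HTMT = 0.1367 / 0.6639 = 0.206.

0.206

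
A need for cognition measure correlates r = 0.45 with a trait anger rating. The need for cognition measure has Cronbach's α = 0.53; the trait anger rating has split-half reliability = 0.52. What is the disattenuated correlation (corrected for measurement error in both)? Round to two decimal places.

r_true = r_obs / √(r_xx · r_yy) = 0.45 / √(0.53 × 0.52) = 0.45 / √0.2756 = 0.45 / 0.5250 ≈ 0.86.

0.86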